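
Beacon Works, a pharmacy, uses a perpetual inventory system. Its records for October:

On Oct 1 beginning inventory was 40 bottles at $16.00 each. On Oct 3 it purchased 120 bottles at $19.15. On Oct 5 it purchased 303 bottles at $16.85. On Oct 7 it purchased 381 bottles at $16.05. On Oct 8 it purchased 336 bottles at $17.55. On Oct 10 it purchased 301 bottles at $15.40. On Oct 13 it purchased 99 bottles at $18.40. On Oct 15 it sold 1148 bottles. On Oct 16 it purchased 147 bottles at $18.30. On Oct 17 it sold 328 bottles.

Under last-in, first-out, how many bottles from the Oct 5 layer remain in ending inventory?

91

Oct 15, 1148 sold [LIFO — newest first]: 99 @ $18.40 + 301 @ $15.40 + 336 @ $17.55 + 381 @ $16.05 + 31 @ $16.85 = $18,991.20
Oct 17, 328 sold [LIFO — newest first]: 147 @ $18.30 + 181 @ $16.85 = $5,739.95
Total COGS = $18,991.20 + $5,739.95 = $24,731.15
Ending inventory: 40 @ $16.00 + 120 @ $19.15 + 91 @ $16.85 = $4,471.35
Check: goods available $29,202.50 = COGS $24,731.15 + ending $4,471.35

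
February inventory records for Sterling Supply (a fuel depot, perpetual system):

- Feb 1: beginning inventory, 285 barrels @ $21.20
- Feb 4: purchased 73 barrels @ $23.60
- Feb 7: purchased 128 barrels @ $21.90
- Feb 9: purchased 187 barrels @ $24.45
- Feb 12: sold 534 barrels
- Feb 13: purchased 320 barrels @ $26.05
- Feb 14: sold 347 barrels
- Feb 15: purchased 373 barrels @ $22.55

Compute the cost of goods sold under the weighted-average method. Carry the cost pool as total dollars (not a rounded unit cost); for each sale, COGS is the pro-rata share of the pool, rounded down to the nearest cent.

After Feb 1: 285 on hand, pool $6,042.00 (≈ $21.2000 each)
After Feb 4: 358 on hand, pool $7,764.80 (≈ $21.6894 each)
After Feb 7: 486 on hand, pool $10,568.00 (≈ $21.7449 each)
After Feb 9: 673 on hand, pool $15,140.15 (≈ $22.4965 each)
Feb 12, sell 534: 534/673 × $15,140.15 → $12,013.13
After Feb 13: 459 on hand, pool $11,463.02 (≈ $24.9739 each)
Feb 14, sell 347: 347/459 × $11,463.02 → $8,665.94
After Feb 15: 485 on hand, pool $11,208.23 (≈ $23.1098 each)
Total COGS = $12,013.13 + $8,665.94 = $20,679.07
Ending inventory (cost pool remaining) = $11,208.23
Check: goods available $31,887.30 = COGS $20,679.07 + ending $11,208.23

COGS = $20,679.07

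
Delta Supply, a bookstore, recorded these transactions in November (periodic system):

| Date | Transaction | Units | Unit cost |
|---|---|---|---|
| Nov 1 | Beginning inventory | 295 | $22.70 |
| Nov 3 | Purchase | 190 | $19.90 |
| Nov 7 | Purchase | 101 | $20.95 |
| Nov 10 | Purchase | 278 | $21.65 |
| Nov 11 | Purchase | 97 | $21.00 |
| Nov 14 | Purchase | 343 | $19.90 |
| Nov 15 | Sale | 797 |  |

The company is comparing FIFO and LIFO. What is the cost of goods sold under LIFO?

COGS = $16,536.45

FIFO COGS: 295 @ $22.70 + 190 @ $19.90 + 101 @ $20.95 + 211 @ $21.65 = $17,161.60
LIFO COGS: 343 @ $19.90 + 97 @ $21.00 + 278 @ $21.65 + 79 @ $20.95 = $16,536.45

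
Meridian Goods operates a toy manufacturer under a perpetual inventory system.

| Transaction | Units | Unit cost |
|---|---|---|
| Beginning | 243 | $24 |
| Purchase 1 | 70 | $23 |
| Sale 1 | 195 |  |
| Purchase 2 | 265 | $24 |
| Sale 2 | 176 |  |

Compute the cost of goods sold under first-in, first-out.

Sale 1 (195) [FIFO — oldest first]: 195 @ $24 = $4,680
Sale 2 (176) [FIFO — oldest first]: 48 @ $24 + 70 @ $23 + 58 @ $24 = $4,154
Total COGS = $4,680 + $4,154 = $8,834
Ending inventory: 207 @ $24 = $4,968

COGS = $8,834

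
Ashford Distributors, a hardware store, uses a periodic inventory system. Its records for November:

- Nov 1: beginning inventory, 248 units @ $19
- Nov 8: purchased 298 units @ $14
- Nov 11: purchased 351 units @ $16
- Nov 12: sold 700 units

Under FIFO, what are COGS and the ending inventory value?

COGS = $11,348; ending inventory = $3,152

Nov 12, 700 sold [FIFO — oldest first]: 248 @ $19 + 298 @ $14 + 154 @ $16 = $11,348
Ending inventory: 197 @ $16 = $3,152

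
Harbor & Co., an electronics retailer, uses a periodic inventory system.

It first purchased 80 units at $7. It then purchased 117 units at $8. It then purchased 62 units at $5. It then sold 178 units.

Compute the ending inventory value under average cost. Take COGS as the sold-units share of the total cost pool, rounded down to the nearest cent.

Ending inventory = $564.82

Sale 1, sell 178: 178/259 × $1,806.00 → $1,241.18
Ending inventory (cost pool remaining) = $564.82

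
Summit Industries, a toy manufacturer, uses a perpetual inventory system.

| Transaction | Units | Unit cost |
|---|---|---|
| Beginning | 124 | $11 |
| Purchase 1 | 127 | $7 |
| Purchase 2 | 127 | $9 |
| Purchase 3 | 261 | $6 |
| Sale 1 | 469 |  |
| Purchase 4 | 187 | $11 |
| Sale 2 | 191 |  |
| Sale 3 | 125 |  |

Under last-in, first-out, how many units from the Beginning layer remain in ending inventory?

Sale 1 (469) [LIFO — newest first]: 261 @ $6 + 127 @ $9 + 81 @ $7 = $3,276
Sale 2 (191) [LIFO — newest first]: 187 @ $11 + 4 @ $7 = $2,085
Sale 3 (125) [LIFO — newest first]: 42 @ $7 + 83 @ $11 = $1,207
Total COGS = $3,276 + $2,085 + $1,207 = $6,568
Ending inventory: 41 @ $11 = $451

41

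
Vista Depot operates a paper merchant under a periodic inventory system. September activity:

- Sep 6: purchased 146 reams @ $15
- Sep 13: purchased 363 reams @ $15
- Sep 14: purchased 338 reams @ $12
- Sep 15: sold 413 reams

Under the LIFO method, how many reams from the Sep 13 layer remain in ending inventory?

Sep 15, 413 sold [LIFO — newest first]: 338 @ $12 + 75 @ $15 = $5,181
Ending inventory: 146 @ $15 + 288 @ $15 = $6,510

288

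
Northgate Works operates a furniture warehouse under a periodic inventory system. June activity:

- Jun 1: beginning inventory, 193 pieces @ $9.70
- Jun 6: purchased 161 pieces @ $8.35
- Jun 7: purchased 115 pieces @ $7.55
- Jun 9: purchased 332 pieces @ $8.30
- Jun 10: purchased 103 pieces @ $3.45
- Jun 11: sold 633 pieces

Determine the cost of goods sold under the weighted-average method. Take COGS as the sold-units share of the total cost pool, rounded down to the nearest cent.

Jun 11, sell 633: 633/904 × $7,195.65 → $5,038.54
Ending inventory (cost pool remaining) = $2,157.11

COGS = $5,038.54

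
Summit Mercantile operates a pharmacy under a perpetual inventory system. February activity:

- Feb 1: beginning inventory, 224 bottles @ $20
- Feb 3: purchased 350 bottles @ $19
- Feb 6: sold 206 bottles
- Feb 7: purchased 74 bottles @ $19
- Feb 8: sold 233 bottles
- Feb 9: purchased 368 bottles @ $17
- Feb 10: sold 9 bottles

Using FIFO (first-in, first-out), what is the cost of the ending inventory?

Ending inventory = $10,056

Feb 6, 206 sold [FIFO — oldest first]: 206 @ $20 = $4,120
Feb 8, 233 sold [FIFO — oldest first]: 18 @ $20 + 215 @ $19 = $4,445
Feb 10, 9 sold [FIFO — oldest first]: 9 @ $19 = $171
Total COGS = $4,120 + $4,445 + $171 = $8,736
Ending inventory: 126 @ $19 + 74 @ $19 + 368 @ $17 = $10,056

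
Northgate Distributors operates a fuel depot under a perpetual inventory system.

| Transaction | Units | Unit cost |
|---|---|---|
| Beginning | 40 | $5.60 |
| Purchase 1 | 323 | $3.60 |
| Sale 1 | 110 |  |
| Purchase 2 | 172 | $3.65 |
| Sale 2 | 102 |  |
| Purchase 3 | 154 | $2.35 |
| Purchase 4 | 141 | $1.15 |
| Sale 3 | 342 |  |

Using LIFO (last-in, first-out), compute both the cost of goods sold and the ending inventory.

COGS = $1,463.90; ending inventory = $1,074.75

Sale 1 (110) [LIFO — newest first]: 110 @ $3.60 = $396.00
Sale 2 (102) [LIFO — newest first]: 102 @ $3.65 = $372.30
Sale 3 (342) [LIFO — newest first]: 141 @ $1.15 + 154 @ $2.35 + 47 @ $3.65 = $695.60
Total COGS = $396.00 + $372.30 + $695.60 = $1,463.90
Ending inventory: 40 @ $5.60 + 213 @ $3.60 + 23 @ $3.65 = $1,074.75
Check: goods available $2,538.65 = COGS $1,463.90 + ending $1,074.75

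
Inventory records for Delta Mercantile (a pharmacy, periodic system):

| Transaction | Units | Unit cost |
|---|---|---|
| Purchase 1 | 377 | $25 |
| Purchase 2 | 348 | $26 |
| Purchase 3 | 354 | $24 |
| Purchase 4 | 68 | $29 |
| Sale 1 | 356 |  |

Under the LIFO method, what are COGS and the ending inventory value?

COGS = $8,884; ending inventory = $20,057

Sale 1 (356) [LIFO — newest first]: 68 @ $29 + 288 @ $24 = $8,884
Ending inventory: 377 @ $25 + 348 @ $26 + 66 @ $24 = $20,057
Check: goods available $28,941 = COGS $8,884 + ending $20,057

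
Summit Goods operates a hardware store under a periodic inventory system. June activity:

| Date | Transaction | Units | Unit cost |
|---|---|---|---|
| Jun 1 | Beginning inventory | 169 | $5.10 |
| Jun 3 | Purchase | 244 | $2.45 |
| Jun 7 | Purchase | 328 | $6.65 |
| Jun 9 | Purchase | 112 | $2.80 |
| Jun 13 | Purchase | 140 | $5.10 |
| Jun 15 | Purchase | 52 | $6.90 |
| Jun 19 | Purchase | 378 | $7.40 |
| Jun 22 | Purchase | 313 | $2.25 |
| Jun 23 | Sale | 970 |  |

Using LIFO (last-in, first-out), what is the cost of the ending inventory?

Jun 23, 970 sold [LIFO — newest first]: 313 @ $2.25 + 378 @ $7.40 + 52 @ $6.90 + 140 @ $5.10 + 87 @ $2.80 = $4,817.85
Ending inventory: 169 @ $5.10 + 244 @ $2.45 + 328 @ $6.65 + 25 @ $2.80 = $3,710.90

Ending inventory = $3,710.90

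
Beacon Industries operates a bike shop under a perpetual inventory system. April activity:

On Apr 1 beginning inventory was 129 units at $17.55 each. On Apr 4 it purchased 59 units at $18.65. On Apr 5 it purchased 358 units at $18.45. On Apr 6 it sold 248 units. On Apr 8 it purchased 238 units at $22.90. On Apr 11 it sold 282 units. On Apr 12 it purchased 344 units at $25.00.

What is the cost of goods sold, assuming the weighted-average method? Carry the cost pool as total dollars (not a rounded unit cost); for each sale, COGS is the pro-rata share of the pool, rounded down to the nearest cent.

After Apr 1: 129 on hand, pool $2,263.95 (≈ $17.5500 each)
After Apr 4: 188 on hand, pool $3,364.30 (≈ $17.8952 each)
After Apr 5: 546 on hand, pool $9,969.40 (≈ $18.2590 each)
Apr 6, sell 248: 248/546 × $9,969.40 → $4,528.22
After Apr 8: 536 on hand, pool $10,891.38 (≈ $20.3197 each)
Apr 11, sell 282: 282/536 × $10,891.38 → $5,730.16
After Apr 12: 598 on hand, pool $13,761.22 (≈ $23.0121 each)
Total COGS = $4,528.22 + $5,730.16 = $10,258.38
Ending inventory (cost pool remaining) = $13,761.22
Check: goods available $24,019.60 = COGS $10,258.38 + ending $13,761.22

COGS = $10,258.38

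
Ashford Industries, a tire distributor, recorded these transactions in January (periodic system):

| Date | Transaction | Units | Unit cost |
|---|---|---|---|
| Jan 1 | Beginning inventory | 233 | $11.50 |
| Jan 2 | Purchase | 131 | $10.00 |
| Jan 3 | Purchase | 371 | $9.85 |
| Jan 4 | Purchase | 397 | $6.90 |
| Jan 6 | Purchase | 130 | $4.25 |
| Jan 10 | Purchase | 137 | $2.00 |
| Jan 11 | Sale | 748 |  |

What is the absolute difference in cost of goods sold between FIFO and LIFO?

FIFO COGS: 233 @ $11.50 + 131 @ $10.00 + 371 @ $9.85 + 13 @ $6.90 = $7,733.55
LIFO COGS: 137 @ $2.00 + 130 @ $4.25 + 397 @ $6.90 + 84 @ $9.85 = $4,393.20
Difference = |$7,733.55 − $4,393.20| = $3,340.35

$3,340.35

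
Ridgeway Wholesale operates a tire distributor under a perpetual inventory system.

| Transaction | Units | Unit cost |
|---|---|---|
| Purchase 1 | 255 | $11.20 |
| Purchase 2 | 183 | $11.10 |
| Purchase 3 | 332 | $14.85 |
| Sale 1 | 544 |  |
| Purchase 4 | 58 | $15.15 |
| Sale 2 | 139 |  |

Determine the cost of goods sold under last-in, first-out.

COGS = $9,072.20

Sale 1 (544) [LIFO — newest first]: 332 @ $14.85 + 183 @ $11.10 + 29 @ $11.20 = $7,286.30
Sale 2 (139) [LIFO — newest first]: 58 @ $15.15 + 81 @ $11.20 = $1,785.90
Total COGS = $7,286.30 + $1,785.90 = $9,072.20
Ending inventory: 145 @ $11.20 = $1,624.00
Check: goods available $10,696.20 = COGS $9,072.20 + ending $1,624.00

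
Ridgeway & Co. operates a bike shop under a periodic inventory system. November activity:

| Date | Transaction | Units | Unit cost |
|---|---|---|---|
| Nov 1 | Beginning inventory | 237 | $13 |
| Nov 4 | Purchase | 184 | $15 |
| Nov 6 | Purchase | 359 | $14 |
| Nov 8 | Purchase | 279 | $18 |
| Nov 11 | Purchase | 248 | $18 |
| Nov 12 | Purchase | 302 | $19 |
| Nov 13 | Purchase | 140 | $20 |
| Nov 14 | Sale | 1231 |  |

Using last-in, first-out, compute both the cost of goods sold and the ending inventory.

Nov 14, 1231 sold [LIFO — newest first]: 140 @ $20 + 302 @ $19 + 248 @ $18 + 279 @ $18 + 262 @ $14 = $21,692
Ending inventory: 237 @ $13 + 184 @ $15 + 97 @ $14 = $7,199
Check: goods available $28,891 = COGS $21,692 + ending $7,199

COGS = $21,692; ending inventory = $7,199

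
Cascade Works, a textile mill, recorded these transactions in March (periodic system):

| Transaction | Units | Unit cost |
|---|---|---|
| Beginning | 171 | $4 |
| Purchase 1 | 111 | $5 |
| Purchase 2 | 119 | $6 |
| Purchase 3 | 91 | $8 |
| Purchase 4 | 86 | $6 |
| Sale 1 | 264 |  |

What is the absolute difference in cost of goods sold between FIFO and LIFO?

$617

FIFO COGS: 171 @ $4 + 93 @ $5 = $1,149
LIFO COGS: 86 @ $6 + 91 @ $8 + 87 @ $6 = $1,766
Difference = |$1,149 − $1,766| = $617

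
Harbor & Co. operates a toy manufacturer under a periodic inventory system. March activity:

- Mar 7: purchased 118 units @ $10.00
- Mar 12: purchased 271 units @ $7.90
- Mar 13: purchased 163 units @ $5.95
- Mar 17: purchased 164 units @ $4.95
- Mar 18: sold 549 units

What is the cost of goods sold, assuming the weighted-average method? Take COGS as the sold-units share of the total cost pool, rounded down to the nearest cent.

Mar 18, sell 549: 549/716 × $5,102.55 → $3,912.43
Ending inventory (cost pool remaining) = $1,190.12

COGS = $3,912.43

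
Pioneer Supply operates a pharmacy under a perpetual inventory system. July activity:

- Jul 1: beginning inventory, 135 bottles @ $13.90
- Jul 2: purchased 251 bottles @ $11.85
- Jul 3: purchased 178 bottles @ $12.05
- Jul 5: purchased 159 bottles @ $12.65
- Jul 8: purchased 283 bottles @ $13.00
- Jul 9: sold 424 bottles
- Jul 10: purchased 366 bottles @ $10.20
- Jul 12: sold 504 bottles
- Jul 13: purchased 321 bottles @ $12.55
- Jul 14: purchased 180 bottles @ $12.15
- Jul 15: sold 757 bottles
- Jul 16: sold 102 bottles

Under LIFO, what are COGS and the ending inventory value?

COGS = $21,439.45; ending inventory = $1,195.40

Jul 9, 424 sold [LIFO — newest first]: 283 @ $13.00 + 141 @ $12.65 = $5,462.65
Jul 12, 504 sold [LIFO — newest first]: 366 @ $10.20 + 18 @ $12.65 + 120 @ $12.05 = $5,406.90
Jul 15, 757 sold [LIFO — newest first]: 180 @ $12.15 + 321 @ $12.55 + 58 @ $12.05 + 198 @ $11.85 = $9,260.75
Jul 16, 102 sold [LIFO — newest first]: 53 @ $11.85 + 49 @ $13.90 = $1,309.15
Total COGS = $5,462.65 + $5,406.90 + $9,260.75 + $1,309.15 = $21,439.45
Ending inventory: 86 @ $13.90 = $1,195.40
Check: goods available $22,634.85 = COGS $21,439.45 + ending $1,195.40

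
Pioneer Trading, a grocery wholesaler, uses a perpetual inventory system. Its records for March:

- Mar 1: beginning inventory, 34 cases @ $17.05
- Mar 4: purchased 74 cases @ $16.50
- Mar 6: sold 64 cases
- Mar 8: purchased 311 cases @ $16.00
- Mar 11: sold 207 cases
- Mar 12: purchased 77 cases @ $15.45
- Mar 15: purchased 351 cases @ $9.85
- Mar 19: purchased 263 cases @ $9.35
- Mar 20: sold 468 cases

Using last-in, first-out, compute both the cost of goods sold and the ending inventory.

Mar 6, 64 sold [LIFO — newest first]: 64 @ $16.50 = $1,056.00
Mar 11, 207 sold [LIFO — newest first]: 207 @ $16.00 = $3,312.00
Mar 20, 468 sold [LIFO — newest first]: 263 @ $9.35 + 205 @ $9.85 = $4,478.30
Total COGS = $1,056.00 + $3,312.00 + $4,478.30 = $8,846.30
Ending inventory: 34 @ $17.05 + 10 @ $16.50 + 104 @ $16.00 + 77 @ $15.45 + 146 @ $9.85 = $5,036.45
Check: goods available $13,882.75 = COGS $8,846.30 + ending $5,036.45

COGS = $8,846.30; ending inventory = $5,036.45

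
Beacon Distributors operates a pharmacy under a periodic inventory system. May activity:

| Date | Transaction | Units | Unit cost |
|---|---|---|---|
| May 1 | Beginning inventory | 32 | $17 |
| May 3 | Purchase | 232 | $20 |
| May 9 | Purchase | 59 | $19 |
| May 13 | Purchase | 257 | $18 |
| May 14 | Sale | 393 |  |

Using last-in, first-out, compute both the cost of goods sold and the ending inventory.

COGS = $7,287; ending inventory = $3,644

May 14, 393 sold [LIFO — newest first]: 257 @ $18 + 59 @ $19 + 77 @ $20 = $7,287
Ending inventory: 32 @ $17 + 155 @ $20 = $3,644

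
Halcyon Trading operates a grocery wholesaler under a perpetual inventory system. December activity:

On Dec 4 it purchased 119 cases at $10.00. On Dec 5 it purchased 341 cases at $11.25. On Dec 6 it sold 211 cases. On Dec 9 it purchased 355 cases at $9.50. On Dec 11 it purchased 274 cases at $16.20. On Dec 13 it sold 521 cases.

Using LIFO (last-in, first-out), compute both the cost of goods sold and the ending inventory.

COGS = $9,159.05; ending inventory = $3,678.50

Dec 6, 211 sold [LIFO — newest first]: 211 @ $11.25 = $2,373.75
Dec 13, 521 sold [LIFO — newest first]: 274 @ $16.20 + 247 @ $9.50 = $6,785.30
Total COGS = $2,373.75 + $6,785.30 = $9,159.05
Ending inventory: 119 @ $10.00 + 130 @ $11.25 + 108 @ $9.50 = $3,678.50
Check: goods available $12,837.55 = COGS $9,159.05 + ending $3,678.50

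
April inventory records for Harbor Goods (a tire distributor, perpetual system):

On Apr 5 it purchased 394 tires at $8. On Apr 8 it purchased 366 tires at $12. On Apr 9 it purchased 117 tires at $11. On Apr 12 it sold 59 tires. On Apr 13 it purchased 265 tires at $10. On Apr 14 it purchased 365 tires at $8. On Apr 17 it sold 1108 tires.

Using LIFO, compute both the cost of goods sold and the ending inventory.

Apr 12, 59 sold [LIFO — newest first]: 59 @ $11 = $649
Apr 17, 1108 sold [LIFO — newest first]: 365 @ $8 + 265 @ $10 + 58 @ $11 + 366 @ $12 + 54 @ $8 = $11,032
Total COGS = $649 + $11,032 = $11,681
Ending inventory: 340 @ $8 = $2,720

COGS = $11,681; ending inventory = $2,720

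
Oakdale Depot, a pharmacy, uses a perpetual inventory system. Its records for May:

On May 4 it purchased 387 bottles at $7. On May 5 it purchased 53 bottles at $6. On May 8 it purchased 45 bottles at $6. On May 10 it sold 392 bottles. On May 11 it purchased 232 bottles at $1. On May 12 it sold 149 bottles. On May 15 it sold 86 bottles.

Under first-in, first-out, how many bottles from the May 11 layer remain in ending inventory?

90

May 10, 392 sold [FIFO — oldest first]: 387 @ $7 + 5 @ $6 = $2,739
May 12, 149 sold [FIFO — oldest first]: 48 @ $6 + 45 @ $6 + 56 @ $1 = $614
May 15, 86 sold [FIFO — oldest first]: 86 @ $1 = $86
Total COGS = $2,739 + $614 + $86 = $3,439
Ending inventory: 90 @ $1 = $90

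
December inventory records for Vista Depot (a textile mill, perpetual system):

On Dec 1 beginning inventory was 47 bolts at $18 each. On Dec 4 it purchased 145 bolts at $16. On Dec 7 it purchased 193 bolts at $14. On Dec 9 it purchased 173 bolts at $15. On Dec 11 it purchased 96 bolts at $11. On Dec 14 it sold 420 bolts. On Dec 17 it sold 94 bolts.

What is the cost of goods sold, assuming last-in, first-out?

Dec 14, 420 sold [LIFO — newest first]: 96 @ $11 + 173 @ $15 + 151 @ $14 = $5,765
Dec 17, 94 sold [LIFO — newest first]: 42 @ $14 + 52 @ $16 = $1,420
Total COGS = $5,765 + $1,420 = $7,185
Ending inventory: 47 @ $18 + 93 @ $16 = $2,334

COGS = $7,185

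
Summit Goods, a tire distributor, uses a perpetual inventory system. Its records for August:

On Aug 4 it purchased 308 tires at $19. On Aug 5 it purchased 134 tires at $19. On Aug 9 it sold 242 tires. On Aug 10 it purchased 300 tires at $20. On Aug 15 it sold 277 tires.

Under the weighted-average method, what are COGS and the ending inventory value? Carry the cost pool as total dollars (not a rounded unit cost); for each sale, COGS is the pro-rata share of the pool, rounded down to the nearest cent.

After Aug 4: 308 on hand, pool $5,852.00 (≈ $19.0000 each)
After Aug 5: 442 on hand, pool $8,398.00 (≈ $19.0000 each)
Aug 9, sell 242: 242/442 × $8,398.00 → $4,598.00
After Aug 10: 500 on hand, pool $9,800.00 (≈ $19.6000 each)
Aug 15, sell 277: 277/500 × $9,800.00 → $5,429.20
Total COGS = $4,598.00 + $5,429.20 = $10,027.20
Ending inventory (cost pool remaining) = $4,370.80
Check: goods available $14,398.00 = COGS $10,027.20 + ending $4,370.80

COGS = $10,027.20; ending inventory = $4,370.80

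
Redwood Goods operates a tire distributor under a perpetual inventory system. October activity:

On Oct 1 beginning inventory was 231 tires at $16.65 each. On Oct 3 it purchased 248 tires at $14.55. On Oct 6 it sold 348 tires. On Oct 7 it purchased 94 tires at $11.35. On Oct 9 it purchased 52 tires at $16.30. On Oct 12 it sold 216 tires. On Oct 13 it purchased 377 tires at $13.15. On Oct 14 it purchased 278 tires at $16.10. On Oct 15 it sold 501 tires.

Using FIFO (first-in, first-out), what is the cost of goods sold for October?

COGS = $15,340.90

Oct 6, 348 sold [FIFO — oldest first]: 231 @ $16.65 + 117 @ $14.55 = $5,548.50
Oct 12, 216 sold [FIFO — oldest first]: 131 @ $14.55 + 85 @ $11.35 = $2,870.80
Oct 15, 501 sold [FIFO — oldest first]: 9 @ $11.35 + 52 @ $16.30 + 377 @ $13.15 + 63 @ $16.10 = $6,921.60
Total COGS = $5,548.50 + $2,870.80 + $6,921.60 = $15,340.90
Ending inventory: 215 @ $16.10 = $3,461.50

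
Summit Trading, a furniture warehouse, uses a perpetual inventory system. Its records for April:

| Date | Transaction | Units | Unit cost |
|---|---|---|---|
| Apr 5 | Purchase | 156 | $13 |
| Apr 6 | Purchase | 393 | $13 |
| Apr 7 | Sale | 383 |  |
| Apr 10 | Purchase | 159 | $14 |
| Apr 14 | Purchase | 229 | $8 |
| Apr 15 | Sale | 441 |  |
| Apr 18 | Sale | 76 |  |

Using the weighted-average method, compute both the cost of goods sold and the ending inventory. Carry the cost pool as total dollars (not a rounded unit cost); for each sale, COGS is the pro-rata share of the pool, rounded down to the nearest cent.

After Apr 5: 156 on hand, pool $2,028.00 (≈ $13.0000 each)
After Apr 6: 549 on hand, pool $7,137.00 (≈ $13.0000 each)
Apr 7, sell 383: 383/549 × $7,137.00 → $4,979.00
After Apr 10: 325 on hand, pool $4,384.00 (≈ $13.4892 each)
After Apr 14: 554 on hand, pool $6,216.00 (≈ $11.2202 each)
Apr 15, sell 441: 441/554 × $6,216.00 → $4,948.11
Apr 18, sell 76: 76/113 × $1,267.89 → $852.74
Total COGS = $4,979.00 + $4,948.11 + $852.74 = $10,779.85
Ending inventory (cost pool remaining) = $415.15

COGS = $10,779.85; ending inventory = $415.15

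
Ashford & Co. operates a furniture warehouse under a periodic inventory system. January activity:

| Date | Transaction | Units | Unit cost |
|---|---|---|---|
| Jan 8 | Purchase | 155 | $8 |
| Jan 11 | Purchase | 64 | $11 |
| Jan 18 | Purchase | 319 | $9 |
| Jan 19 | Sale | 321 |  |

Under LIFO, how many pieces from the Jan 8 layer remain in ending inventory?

155

Jan 19, 321 sold [LIFO — newest first]: 319 @ $9 + 2 @ $11 = $2,893
Ending inventory: 155 @ $8 + 62 @ $11 = $1,922
Check: goods available $4,815 = COGS $2,893 + ending $1,922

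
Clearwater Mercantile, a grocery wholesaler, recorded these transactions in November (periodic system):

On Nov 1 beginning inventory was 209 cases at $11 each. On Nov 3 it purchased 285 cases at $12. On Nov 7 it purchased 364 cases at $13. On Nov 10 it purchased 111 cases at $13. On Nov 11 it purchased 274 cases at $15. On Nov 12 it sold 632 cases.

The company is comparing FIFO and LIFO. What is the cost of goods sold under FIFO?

COGS = $7,513

FIFO COGS: 209 @ $11 + 285 @ $12 + 138 @ $13 = $7,513
LIFO COGS: 274 @ $15 + 111 @ $13 + 247 @ $13 = $8,764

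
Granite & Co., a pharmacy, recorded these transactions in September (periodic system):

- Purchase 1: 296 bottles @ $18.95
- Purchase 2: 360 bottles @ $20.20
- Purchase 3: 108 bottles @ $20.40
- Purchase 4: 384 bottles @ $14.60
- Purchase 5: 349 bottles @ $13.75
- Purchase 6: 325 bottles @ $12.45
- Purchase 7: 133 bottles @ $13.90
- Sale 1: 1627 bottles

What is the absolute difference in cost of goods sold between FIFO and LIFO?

$1,979.15

FIFO COGS: 296 @ $18.95 + 360 @ $20.20 + 108 @ $20.40 + 384 @ $14.60 + 349 @ $13.75 + 130 @ $12.45 = $27,108.05
LIFO COGS: 133 @ $13.90 + 325 @ $12.45 + 349 @ $13.75 + 384 @ $14.60 + 108 @ $20.40 + 328 @ $20.20 = $25,128.90
Difference = |$27,108.05 − $25,128.90| = $1,979.15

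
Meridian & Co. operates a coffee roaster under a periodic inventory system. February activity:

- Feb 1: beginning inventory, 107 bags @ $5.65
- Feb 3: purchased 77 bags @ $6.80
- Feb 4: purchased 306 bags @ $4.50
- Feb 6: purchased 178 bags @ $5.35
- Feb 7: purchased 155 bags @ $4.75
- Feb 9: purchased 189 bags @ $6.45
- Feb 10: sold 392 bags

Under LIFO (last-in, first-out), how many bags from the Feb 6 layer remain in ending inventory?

130

Feb 10, 392 sold [LIFO — newest first]: 189 @ $6.45 + 155 @ $4.75 + 48 @ $5.35 = $2,212.10
Ending inventory: 107 @ $5.65 + 77 @ $6.80 + 306 @ $4.50 + 130 @ $5.35 = $3,200.65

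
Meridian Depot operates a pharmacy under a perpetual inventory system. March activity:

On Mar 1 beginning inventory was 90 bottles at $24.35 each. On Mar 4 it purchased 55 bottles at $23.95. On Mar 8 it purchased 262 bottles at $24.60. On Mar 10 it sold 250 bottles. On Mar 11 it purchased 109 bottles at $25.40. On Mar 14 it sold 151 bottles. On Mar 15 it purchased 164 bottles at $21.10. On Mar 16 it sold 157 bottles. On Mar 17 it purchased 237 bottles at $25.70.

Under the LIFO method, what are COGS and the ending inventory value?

COGS = $13,245.00; ending inventory = $9,028.85

Mar 10, 250 sold [LIFO — newest first]: 250 @ $24.60 = $6,150.00
Mar 14, 151 sold [LIFO — newest first]: 109 @ $25.40 + 12 @ $24.60 + 30 @ $23.95 = $3,782.30
Mar 16, 157 sold [LIFO — newest first]: 157 @ $21.10 = $3,312.70
Total COGS = $6,150.00 + $3,782.30 + $3,312.70 = $13,245.00
Ending inventory: 90 @ $24.35 + 25 @ $23.95 + 7 @ $21.10 + 237 @ $25.70 = $9,028.85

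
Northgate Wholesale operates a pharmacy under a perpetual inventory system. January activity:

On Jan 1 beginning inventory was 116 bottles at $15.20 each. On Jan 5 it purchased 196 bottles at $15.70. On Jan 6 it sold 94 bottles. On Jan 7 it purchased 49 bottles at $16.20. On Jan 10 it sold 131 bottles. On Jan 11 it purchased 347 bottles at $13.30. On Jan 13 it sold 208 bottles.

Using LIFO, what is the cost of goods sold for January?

Jan 6, 94 sold [LIFO — newest first]: 94 @ $15.70 = $1,475.80
Jan 10, 131 sold [LIFO — newest first]: 49 @ $16.20 + 82 @ $15.70 = $2,081.20
Jan 13, 208 sold [LIFO — newest first]: 208 @ $13.30 = $2,766.40
Total COGS = $1,475.80 + $2,081.20 + $2,766.40 = $6,323.40
Ending inventory: 116 @ $15.20 + 20 @ $15.70 + 139 @ $13.30 = $3,925.90

COGS = $6,323.40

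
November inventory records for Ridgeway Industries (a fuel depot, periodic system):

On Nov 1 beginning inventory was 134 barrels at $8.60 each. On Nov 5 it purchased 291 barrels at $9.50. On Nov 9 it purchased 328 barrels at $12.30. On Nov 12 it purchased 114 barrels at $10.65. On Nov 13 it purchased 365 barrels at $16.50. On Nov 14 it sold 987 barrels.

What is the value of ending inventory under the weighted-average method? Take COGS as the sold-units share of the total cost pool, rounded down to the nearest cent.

Ending inventory = $3,020.33

Nov 14, sell 987: 987/1232 × $15,187.90 → $12,167.57
Ending inventory (cost pool remaining) = $3,020.33
Check: goods available $15,187.90 = COGS $12,167.57 + ending $3,020.33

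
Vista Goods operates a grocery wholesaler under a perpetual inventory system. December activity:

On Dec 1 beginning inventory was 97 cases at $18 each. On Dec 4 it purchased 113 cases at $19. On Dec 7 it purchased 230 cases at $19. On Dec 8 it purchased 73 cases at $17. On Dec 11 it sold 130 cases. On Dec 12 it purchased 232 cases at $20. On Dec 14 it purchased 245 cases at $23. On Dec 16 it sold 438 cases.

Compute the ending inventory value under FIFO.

Dec 11, 130 sold [FIFO — oldest first]: 97 @ $18 + 33 @ $19 = $2,373
Dec 16, 438 sold [FIFO — oldest first]: 80 @ $19 + 230 @ $19 + 73 @ $17 + 55 @ $20 = $8,231
Total COGS = $2,373 + $8,231 = $10,604
Ending inventory: 177 @ $20 + 245 @ $23 = $9,175

Ending inventory = $9,175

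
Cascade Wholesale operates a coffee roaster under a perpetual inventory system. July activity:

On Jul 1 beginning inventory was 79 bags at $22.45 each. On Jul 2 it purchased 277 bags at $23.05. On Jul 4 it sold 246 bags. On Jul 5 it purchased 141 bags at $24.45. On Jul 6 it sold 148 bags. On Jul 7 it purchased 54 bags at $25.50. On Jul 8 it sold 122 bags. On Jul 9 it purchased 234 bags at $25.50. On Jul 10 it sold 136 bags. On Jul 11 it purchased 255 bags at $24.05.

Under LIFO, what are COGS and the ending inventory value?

Jul 4, 246 sold [LIFO — newest first]: 246 @ $23.05 = $5,670.30
Jul 6, 148 sold [LIFO — newest first]: 141 @ $24.45 + 7 @ $23.05 = $3,608.80
Jul 8, 122 sold [LIFO — newest first]: 54 @ $25.50 + 24 @ $23.05 + 44 @ $22.45 = $2,918.00
Jul 10, 136 sold [LIFO — newest first]: 136 @ $25.50 = $3,468.00
Total COGS = $5,670.30 + $3,608.80 + $2,918.00 + $3,468.00 = $15,665.10
Ending inventory: 35 @ $22.45 + 98 @ $25.50 + 255 @ $24.05 = $9,417.50

COGS = $15,665.10; ending inventory = $9,417.50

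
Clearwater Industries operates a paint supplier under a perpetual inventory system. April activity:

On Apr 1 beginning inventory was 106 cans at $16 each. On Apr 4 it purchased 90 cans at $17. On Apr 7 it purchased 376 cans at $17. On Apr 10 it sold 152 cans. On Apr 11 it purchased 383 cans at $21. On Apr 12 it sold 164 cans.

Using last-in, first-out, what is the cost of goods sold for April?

COGS = $6,028

Apr 10, 152 sold [LIFO — newest first]: 152 @ $17 = $2,584
Apr 12, 164 sold [LIFO — newest first]: 164 @ $21 = $3,444
Total COGS = $2,584 + $3,444 = $6,028
Ending inventory: 106 @ $16 + 90 @ $17 + 224 @ $17 + 219 @ $21 = $11,633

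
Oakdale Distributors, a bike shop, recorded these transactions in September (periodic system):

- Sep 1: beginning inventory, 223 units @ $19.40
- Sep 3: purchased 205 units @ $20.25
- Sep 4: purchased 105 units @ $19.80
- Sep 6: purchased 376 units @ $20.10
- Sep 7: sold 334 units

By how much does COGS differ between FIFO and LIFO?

FIFO COGS: 223 @ $19.40 + 111 @ $20.25 = $6,573.95
LIFO COGS: 334 @ $20.10 = $6,713.40
Difference = |$6,573.95 − $6,713.40| = $139.45

$139.45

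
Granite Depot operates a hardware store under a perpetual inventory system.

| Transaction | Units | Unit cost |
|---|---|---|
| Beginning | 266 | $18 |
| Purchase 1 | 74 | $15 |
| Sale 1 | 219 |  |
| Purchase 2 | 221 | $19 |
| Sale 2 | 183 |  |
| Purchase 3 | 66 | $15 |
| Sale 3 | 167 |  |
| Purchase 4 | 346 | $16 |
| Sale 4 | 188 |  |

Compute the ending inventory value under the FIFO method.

Sale 1 (219) [FIFO — oldest first]: 219 @ $18 = $3,942
Sale 2 (183) [FIFO — oldest first]: 47 @ $18 + 74 @ $15 + 62 @ $19 = $3,134
Sale 3 (167) [FIFO — oldest first]: 159 @ $19 + 8 @ $15 = $3,141
Sale 4 (188) [FIFO — oldest first]: 58 @ $15 + 130 @ $16 = $2,950
Total COGS = $3,942 + $3,134 + $3,141 + $2,950 = $13,167
Ending inventory: 216 @ $16 = $3,456

Ending inventory = $3,456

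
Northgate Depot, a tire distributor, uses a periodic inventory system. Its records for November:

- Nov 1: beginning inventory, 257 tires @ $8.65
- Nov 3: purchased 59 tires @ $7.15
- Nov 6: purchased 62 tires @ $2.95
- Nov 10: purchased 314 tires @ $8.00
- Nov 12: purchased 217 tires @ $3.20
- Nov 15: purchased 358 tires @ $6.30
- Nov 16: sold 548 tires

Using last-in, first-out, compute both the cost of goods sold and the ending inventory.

COGS = $2,863.40; ending inventory = $5,426.20

Nov 16, 548 sold [LIFO — newest first]: 358 @ $6.30 + 190 @ $3.20 = $2,863.40
Ending inventory: 257 @ $8.65 + 59 @ $7.15 + 62 @ $2.95 + 314 @ $8.00 + 27 @ $3.20 = $5,426.20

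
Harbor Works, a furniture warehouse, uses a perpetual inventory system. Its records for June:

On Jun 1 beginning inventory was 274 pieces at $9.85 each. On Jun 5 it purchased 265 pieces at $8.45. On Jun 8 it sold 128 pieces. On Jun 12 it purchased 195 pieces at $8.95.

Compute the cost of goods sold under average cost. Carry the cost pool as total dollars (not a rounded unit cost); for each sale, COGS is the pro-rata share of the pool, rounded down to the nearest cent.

COGS = $1,172.69

After Jun 1: 274 on hand, pool $2,698.90 (≈ $9.8500 each)
After Jun 5: 539 on hand, pool $4,938.15 (≈ $9.1617 each)
Jun 8, sell 128: 128/539 × $4,938.15 → $1,172.69
After Jun 12: 606 on hand, pool $5,510.71 (≈ $9.0936 each)
Ending inventory (cost pool remaining) = $5,510.71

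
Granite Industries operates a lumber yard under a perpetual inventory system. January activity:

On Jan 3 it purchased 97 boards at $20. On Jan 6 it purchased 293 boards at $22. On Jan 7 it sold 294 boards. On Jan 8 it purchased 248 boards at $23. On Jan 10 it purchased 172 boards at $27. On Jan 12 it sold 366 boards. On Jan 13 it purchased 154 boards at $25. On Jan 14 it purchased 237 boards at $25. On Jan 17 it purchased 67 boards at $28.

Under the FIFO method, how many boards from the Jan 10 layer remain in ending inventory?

150

Jan 7, 294 sold [FIFO — oldest first]: 97 @ $20 + 197 @ $22 = $6,274
Jan 12, 366 sold [FIFO — oldest first]: 96 @ $22 + 248 @ $23 + 22 @ $27 = $8,410
Total COGS = $6,274 + $8,410 = $14,684
Ending inventory: 150 @ $27 + 154 @ $25 + 237 @ $25 + 67 @ $28 = $15,701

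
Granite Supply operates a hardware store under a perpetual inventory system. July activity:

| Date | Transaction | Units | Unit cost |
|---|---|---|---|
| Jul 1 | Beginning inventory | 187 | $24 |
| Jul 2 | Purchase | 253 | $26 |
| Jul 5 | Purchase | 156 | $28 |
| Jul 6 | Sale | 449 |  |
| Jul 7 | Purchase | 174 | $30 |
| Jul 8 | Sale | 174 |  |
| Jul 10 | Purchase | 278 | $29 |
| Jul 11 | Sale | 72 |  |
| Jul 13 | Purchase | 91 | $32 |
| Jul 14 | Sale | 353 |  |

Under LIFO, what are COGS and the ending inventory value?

Jul 6, 449 sold [LIFO — newest first]: 156 @ $28 + 253 @ $26 + 40 @ $24 = $11,906
Jul 8, 174 sold [LIFO — newest first]: 174 @ $30 = $5,220
Jul 11, 72 sold [LIFO — newest first]: 72 @ $29 = $2,088
Jul 14, 353 sold [LIFO — newest first]: 91 @ $32 + 206 @ $29 + 56 @ $24 = $10,230
Total COGS = $11,906 + $5,220 + $2,088 + $10,230 = $29,444
Ending inventory: 91 @ $24 = $2,184

COGS = $29,444; ending inventory = $2,184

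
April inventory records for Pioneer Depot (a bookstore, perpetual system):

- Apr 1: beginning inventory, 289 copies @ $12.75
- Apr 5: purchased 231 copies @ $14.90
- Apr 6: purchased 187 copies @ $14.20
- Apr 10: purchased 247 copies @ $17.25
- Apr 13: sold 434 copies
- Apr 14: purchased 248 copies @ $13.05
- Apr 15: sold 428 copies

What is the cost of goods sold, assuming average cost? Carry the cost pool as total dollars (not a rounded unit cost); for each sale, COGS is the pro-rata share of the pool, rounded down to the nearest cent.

After Apr 1: 289 on hand, pool $3,684.75 (≈ $12.7500 each)
After Apr 5: 520 on hand, pool $7,126.65 (≈ $13.7051 each)
After Apr 6: 707 on hand, pool $9,782.05 (≈ $13.8360 each)
After Apr 10: 954 on hand, pool $14,042.80 (≈ $14.7199 each)
Apr 13, sell 434: 434/954 × $14,042.80 → $6,388.44
After Apr 14: 768 on hand, pool $10,890.76 (≈ $14.1807 each)
Apr 15, sell 428: 428/768 × $10,890.76 → $6,069.32
Total COGS = $6,388.44 + $6,069.32 = $12,457.76
Ending inventory (cost pool remaining) = $4,821.44

COGS = $12,457.76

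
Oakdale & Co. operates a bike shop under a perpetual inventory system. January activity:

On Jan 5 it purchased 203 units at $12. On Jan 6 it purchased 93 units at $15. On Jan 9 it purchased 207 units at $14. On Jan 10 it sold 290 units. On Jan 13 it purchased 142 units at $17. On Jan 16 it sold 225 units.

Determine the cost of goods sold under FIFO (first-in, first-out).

Jan 10, 290 sold [FIFO — oldest first]: 203 @ $12 + 87 @ $15 = $3,741
Jan 16, 225 sold [FIFO — oldest first]: 6 @ $15 + 207 @ $14 + 12 @ $17 = $3,192
Total COGS = $3,741 + $3,192 = $6,933
Ending inventory: 130 @ $17 = $2,210
Check: goods available $9,143 = COGS $6,933 + ending $2,210

COGS = $6,933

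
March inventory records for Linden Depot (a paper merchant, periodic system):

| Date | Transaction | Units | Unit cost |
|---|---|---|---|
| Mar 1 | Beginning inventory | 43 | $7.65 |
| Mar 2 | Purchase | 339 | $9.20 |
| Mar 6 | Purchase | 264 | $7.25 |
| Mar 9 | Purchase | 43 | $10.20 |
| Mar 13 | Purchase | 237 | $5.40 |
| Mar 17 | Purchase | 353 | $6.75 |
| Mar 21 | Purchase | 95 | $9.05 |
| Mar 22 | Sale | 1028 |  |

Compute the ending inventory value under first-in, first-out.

Mar 22, 1028 sold [FIFO — oldest first]: 43 @ $7.65 + 339 @ $9.20 + 264 @ $7.25 + 43 @ $10.20 + 237 @ $5.40 + 102 @ $6.75 = $7,768.65
Ending inventory: 251 @ $6.75 + 95 @ $9.05 = $2,554.00

Ending inventory = $2,554.00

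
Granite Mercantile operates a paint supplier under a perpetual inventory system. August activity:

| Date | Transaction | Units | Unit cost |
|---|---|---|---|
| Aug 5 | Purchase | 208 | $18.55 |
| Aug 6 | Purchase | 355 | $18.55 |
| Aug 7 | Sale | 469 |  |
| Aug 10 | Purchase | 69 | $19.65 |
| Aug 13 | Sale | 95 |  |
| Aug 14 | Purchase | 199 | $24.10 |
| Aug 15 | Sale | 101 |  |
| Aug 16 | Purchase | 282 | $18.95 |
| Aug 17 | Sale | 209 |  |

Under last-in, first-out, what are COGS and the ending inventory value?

COGS = $16,932.75; ending inventory = $5,006.55

Aug 7, 469 sold [LIFO — newest first]: 355 @ $18.55 + 114 @ $18.55 = $8,699.95
Aug 13, 95 sold [LIFO — newest first]: 69 @ $19.65 + 26 @ $18.55 = $1,838.15
Aug 15, 101 sold [LIFO — newest first]: 101 @ $24.10 = $2,434.10
Aug 17, 209 sold [LIFO — newest first]: 209 @ $18.95 = $3,960.55
Total COGS = $8,699.95 + $1,838.15 + $2,434.10 + $3,960.55 = $16,932.75
Ending inventory: 68 @ $18.55 + 98 @ $24.10 + 73 @ $18.95 = $5,006.55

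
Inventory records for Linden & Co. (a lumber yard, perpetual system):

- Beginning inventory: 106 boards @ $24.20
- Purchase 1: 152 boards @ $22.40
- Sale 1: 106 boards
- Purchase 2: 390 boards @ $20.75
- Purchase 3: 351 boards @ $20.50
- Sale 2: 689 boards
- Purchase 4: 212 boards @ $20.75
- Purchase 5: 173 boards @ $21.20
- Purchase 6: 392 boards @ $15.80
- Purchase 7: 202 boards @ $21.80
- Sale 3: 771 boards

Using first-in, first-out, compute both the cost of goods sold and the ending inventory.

COGS = $32,200.20; ending inventory = $7,721.60

Sale 1 (106) [FIFO — oldest first]: 106 @ $24.20 = $2,565.20
Sale 2 (689) [FIFO — oldest first]: 152 @ $22.40 + 390 @ $20.75 + 147 @ $20.50 = $14,510.80
Sale 3 (771) [FIFO — oldest first]: 204 @ $20.50 + 212 @ $20.75 + 173 @ $21.20 + 182 @ $15.80 = $15,124.20
Total COGS = $2,565.20 + $14,510.80 + $15,124.20 = $32,200.20
Ending inventory: 210 @ $15.80 + 202 @ $21.80 = $7,721.60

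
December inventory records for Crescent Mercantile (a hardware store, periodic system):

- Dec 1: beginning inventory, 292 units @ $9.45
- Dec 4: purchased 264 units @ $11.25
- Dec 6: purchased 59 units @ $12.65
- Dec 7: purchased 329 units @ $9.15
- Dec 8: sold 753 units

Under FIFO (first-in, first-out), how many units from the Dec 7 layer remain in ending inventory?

191

Dec 8, 753 sold [FIFO — oldest first]: 292 @ $9.45 + 264 @ $11.25 + 59 @ $12.65 + 138 @ $9.15 = $7,738.45
Ending inventory: 191 @ $9.15 = $1,747.65
Check: goods available $9,486.10 = COGS $7,738.45 + ending $1,747.65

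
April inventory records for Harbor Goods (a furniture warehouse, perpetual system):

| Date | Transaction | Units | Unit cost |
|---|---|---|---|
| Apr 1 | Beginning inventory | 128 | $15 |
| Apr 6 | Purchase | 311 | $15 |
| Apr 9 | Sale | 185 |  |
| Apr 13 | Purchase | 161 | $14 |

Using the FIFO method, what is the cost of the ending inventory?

Apr 9, 185 sold [FIFO — oldest first]: 128 @ $15 + 57 @ $15 = $2,775
Ending inventory: 254 @ $15 + 161 @ $14 = $6,064

Ending inventory = $6,064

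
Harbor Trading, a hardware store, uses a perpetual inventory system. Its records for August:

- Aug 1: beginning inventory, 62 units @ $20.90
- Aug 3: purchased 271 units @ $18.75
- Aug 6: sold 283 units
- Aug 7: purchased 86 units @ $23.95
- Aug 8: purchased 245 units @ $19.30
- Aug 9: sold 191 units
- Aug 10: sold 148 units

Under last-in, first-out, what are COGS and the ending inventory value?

Aug 6, 283 sold [LIFO — newest first]: 271 @ $18.75 + 12 @ $20.90 = $5,332.05
Aug 9, 191 sold [LIFO — newest first]: 191 @ $19.30 = $3,686.30
Aug 10, 148 sold [LIFO — newest first]: 54 @ $19.30 + 86 @ $23.95 + 8 @ $20.90 = $3,269.10
Total COGS = $5,332.05 + $3,686.30 + $3,269.10 = $12,287.45
Ending inventory: 42 @ $20.90 = $877.80
Check: goods available $13,165.25 = COGS $12,287.45 + ending $877.80

COGS = $12,287.45; ending inventory = $877.80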